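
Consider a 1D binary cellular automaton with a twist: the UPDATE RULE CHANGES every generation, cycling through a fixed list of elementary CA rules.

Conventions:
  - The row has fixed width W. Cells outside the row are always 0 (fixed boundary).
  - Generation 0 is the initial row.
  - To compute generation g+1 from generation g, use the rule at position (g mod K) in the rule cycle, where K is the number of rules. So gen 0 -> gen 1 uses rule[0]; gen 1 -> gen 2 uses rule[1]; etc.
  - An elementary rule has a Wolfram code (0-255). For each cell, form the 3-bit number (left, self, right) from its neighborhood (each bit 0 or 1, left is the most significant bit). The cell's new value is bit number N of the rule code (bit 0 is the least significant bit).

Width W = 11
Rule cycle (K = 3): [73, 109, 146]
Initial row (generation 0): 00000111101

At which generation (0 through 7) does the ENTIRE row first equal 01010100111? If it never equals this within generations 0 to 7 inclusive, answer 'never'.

Answer: never

Derivation:
Gen 0: 00000111101
Gen 1 (rule 73): 11110100100
Gen 2 (rule 109): 10011100101
Gen 3 (rule 146): 01101011000
Gen 4 (rule 73): 01100011011
Gen 5 (rule 109): 01101011111
Gen 6 (rule 146): 10000001110
Gen 7 (rule 73): 00111101010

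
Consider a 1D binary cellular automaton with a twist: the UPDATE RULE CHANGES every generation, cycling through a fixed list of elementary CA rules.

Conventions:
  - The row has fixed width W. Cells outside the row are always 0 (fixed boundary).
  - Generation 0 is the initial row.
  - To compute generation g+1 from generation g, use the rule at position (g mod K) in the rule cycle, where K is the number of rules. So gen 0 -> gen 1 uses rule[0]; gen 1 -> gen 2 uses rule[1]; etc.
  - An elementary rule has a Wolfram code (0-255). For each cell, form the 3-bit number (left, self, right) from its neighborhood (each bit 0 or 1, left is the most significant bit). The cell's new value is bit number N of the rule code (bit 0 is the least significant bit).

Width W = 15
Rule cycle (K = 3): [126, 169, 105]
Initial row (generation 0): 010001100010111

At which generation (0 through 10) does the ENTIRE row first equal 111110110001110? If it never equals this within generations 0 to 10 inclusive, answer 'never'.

Answer: 8

Derivation:
Gen 0: 010001100010111
Gen 1 (rule 126): 111011110111101
Gen 2 (rule 169): 110111101111010
Gen 3 (rule 105): 111100111001100
Gen 4 (rule 126): 100111101111110
Gen 5 (rule 169): 000111011111100
Gen 6 (rule 105): 110101110000101
Gen 7 (rule 126): 111111011001111
Gen 8 (rule 169): 111110110001110
Gen 9 (rule 105): 100011110101010
Gen 10 (rule 126): 110110011111111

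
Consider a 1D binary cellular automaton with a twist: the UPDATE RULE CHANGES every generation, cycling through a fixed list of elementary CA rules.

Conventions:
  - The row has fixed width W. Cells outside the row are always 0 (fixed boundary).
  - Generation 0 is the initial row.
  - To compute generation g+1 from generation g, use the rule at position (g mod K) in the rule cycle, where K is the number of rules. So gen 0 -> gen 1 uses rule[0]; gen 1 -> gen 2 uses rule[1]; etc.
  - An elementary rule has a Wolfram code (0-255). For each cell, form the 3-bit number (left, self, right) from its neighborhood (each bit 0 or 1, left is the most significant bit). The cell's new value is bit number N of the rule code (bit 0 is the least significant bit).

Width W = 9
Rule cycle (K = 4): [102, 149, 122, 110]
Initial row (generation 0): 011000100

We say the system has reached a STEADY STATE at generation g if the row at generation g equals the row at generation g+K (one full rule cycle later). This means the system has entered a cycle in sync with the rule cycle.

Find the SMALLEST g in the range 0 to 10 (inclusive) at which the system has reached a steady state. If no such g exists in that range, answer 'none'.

Gen 0: 011000100
Gen 1 (rule 102): 101001100
Gen 2 (rule 149): 101100011
Gen 3 (rule 122): 011110111
Gen 4 (rule 110): 110011101
Gen 5 (rule 102): 010100111
Gen 6 (rule 149): 010110010
Gen 7 (rule 122): 101111101
Gen 8 (rule 110): 111000111
Gen 9 (rule 102): 001001001
Gen 10 (rule 149): 101101101
Gen 11 (rule 122): 011111110
Gen 12 (rule 110): 110000010
Gen 13 (rule 102): 010000110
Gen 14 (rule 149): 011110001

Answer: none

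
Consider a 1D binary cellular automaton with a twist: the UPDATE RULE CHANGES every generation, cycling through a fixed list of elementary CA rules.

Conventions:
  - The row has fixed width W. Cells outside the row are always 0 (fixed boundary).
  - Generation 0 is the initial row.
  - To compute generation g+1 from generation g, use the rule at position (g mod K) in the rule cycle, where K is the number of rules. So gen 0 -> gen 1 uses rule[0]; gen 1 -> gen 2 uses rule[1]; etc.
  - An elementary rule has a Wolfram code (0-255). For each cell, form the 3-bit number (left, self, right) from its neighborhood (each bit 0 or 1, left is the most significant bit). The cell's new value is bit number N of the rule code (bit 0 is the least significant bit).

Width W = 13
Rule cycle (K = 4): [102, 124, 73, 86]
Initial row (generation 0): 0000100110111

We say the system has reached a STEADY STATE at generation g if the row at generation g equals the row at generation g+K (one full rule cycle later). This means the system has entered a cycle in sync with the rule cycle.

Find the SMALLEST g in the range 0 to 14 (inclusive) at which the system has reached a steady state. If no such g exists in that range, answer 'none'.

Gen 0: 0000100110111
Gen 1 (rule 102): 0001101011001
Gen 2 (rule 124): 0001111111101
Gen 3 (rule 73): 1101000000100
Gen 4 (rule 86): 0101100001110
Gen 5 (rule 102): 1110100010010
Gen 6 (rule 124): 1011110011011
Gen 7 (rule 73): 0010010011011
Gen 8 (rule 86): 0111111101001
Gen 9 (rule 102): 1000000111011
Gen 10 (rule 124): 1100000101111
Gen 11 (rule 73): 1101110001001
Gen 12 (rule 86): 0100011011111
Gen 13 (rule 102): 1100101100001
Gen 14 (rule 124): 1110111110001
Gen 15 (rule 73): 1010100010100
Gen 16 (rule 86): 1010110110110
Gen 17 (rule 102): 1111011011010
Gen 18 (rule 124): 1001111111111

Answer: none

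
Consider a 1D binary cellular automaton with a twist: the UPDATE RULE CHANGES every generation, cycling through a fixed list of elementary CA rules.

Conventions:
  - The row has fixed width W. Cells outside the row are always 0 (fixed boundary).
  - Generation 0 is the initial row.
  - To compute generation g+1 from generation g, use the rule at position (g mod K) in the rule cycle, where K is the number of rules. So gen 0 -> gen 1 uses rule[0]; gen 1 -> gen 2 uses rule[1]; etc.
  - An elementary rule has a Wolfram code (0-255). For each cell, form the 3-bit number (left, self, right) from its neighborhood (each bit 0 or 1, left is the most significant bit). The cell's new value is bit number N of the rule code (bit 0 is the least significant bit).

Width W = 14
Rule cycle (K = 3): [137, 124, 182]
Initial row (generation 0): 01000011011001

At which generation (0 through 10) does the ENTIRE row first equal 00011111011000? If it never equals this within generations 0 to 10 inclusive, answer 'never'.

Gen 0: 01000011011001
Gen 1 (rule 137): 00011010010000
Gen 2 (rule 124): 00011111011000
Gen 3 (rule 182): 00101110100100
Gen 4 (rule 137): 10001100000001
Gen 5 (rule 124): 11001110000001
Gen 6 (rule 182): 00110101000011
Gen 7 (rule 137): 10100000011010
Gen 8 (rule 124): 11110000011111
Gen 9 (rule 182): 01101000101110
Gen 10 (rule 137): 01000010001100

Answer: 2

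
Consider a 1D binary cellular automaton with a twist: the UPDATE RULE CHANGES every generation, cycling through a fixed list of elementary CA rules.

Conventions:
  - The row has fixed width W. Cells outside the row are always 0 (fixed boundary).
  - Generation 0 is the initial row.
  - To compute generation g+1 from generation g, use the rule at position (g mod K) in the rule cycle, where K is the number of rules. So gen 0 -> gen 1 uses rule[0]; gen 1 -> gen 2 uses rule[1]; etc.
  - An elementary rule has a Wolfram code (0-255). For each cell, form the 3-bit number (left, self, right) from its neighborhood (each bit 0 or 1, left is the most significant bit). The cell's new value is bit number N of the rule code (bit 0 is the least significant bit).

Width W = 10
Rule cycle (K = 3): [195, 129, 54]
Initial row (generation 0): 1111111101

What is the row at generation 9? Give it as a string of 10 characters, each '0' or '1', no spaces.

Gen 0: 1111111101
Gen 1 (rule 195): 0111111100
Gen 2 (rule 129): 0011111001
Gen 3 (rule 54): 0100000111
Gen 4 (rule 195): 1001111011
Gen 5 (rule 129): 0000110000
Gen 6 (rule 54): 0001001000
Gen 7 (rule 195): 1110010011
Gen 8 (rule 129): 0100000000
Gen 9 (rule 54): 1110000000

Answer: 1110000000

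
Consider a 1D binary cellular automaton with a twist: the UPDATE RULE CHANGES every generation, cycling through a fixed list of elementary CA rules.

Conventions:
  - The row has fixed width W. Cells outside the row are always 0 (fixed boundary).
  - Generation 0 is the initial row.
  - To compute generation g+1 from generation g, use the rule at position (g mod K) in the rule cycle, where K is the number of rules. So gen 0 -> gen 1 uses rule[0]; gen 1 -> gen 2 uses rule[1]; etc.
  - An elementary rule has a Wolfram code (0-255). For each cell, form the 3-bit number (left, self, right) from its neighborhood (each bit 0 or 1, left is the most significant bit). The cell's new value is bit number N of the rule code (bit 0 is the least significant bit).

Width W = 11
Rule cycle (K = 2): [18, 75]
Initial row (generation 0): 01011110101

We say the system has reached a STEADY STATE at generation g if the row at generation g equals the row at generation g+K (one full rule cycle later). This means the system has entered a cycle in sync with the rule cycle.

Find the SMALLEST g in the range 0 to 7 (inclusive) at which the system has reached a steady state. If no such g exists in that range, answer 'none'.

Answer: 7

Derivation:
Gen 0: 01011110101
Gen 1 (rule 18): 10000000000
Gen 2 (rule 75): 00111111111
Gen 3 (rule 18): 01000000000
Gen 4 (rule 75): 10011111111
Gen 5 (rule 18): 01100000000
Gen 6 (rule 75): 11101111111
Gen 7 (rule 18): 00000000000
Gen 8 (rule 75): 11111111111
Gen 9 (rule 18): 00000000000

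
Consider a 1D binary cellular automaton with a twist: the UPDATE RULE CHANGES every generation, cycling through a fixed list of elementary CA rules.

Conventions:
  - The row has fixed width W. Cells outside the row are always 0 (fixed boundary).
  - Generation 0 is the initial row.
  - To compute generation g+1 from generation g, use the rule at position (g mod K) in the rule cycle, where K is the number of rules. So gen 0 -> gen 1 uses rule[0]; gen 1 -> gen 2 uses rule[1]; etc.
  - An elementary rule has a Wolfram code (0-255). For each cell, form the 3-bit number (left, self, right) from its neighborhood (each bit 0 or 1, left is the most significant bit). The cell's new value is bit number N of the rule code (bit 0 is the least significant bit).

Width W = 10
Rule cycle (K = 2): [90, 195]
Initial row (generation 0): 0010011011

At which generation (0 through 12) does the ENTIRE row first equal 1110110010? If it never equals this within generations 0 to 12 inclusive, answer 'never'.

Gen 0: 0010011011
Gen 1 (rule 90): 0101111011
Gen 2 (rule 195): 1000111001
Gen 3 (rule 90): 0101101110
Gen 4 (rule 195): 1000100110
Gen 5 (rule 90): 0101011111
Gen 6 (rule 195): 1000001111
Gen 7 (rule 90): 0100011001
Gen 8 (rule 195): 1001101010
Gen 9 (rule 90): 0111100001
Gen 10 (rule 195): 1011101110
Gen 11 (rule 90): 0010101011
Gen 12 (rule 195): 1100000001

Answer: never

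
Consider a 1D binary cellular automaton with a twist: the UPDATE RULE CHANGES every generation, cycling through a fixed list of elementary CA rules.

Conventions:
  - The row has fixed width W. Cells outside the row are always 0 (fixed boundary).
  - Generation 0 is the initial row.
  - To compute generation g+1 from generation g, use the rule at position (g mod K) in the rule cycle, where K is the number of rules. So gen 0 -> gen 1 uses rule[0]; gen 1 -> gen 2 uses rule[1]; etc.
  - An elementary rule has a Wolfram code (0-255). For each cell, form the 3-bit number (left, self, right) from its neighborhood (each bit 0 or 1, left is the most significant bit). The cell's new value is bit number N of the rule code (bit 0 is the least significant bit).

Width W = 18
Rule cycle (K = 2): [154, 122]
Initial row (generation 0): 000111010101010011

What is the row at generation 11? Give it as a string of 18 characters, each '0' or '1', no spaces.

Answer: 101001000111001010

Derivation:
Gen 0: 000111010101010011
Gen 1 (rule 154): 001110000000001110
Gen 2 (rule 122): 011011000000011011
Gen 3 (rule 154): 110010100000110010
Gen 4 (rule 122): 111101010001111101
Gen 5 (rule 154): 111000001011111000
Gen 6 (rule 122): 101100010110001100
Gen 7 (rule 154): 001010100101011010
Gen 8 (rule 122): 010101011010111101
Gen 9 (rule 154): 100000010000111000
Gen 10 (rule 122): 010000101001101100
Gen 11 (rule 154): 101001000111001010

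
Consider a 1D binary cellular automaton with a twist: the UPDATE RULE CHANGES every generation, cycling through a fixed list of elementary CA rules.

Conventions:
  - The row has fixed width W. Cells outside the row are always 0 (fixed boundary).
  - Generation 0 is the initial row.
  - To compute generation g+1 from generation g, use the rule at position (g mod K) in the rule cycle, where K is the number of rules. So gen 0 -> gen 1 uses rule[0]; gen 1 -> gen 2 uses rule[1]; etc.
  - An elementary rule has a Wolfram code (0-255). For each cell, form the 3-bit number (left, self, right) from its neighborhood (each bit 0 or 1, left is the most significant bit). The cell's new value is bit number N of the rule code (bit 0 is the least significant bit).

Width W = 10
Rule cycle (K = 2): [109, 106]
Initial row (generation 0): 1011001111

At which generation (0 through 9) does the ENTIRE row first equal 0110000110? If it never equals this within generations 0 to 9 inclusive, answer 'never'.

Gen 0: 1011001111
Gen 1 (rule 109): 1111001001
Gen 2 (rule 106): 1001010010
Gen 3 (rule 109): 1001110010
Gen 4 (rule 106): 0011010100
Gen 5 (rule 109): 1011111101
Gen 6 (rule 106): 0110000110
Gen 7 (rule 109): 0110110110
Gen 8 (rule 106): 1111111110
Gen 9 (rule 109): 1000000010

Answer: 6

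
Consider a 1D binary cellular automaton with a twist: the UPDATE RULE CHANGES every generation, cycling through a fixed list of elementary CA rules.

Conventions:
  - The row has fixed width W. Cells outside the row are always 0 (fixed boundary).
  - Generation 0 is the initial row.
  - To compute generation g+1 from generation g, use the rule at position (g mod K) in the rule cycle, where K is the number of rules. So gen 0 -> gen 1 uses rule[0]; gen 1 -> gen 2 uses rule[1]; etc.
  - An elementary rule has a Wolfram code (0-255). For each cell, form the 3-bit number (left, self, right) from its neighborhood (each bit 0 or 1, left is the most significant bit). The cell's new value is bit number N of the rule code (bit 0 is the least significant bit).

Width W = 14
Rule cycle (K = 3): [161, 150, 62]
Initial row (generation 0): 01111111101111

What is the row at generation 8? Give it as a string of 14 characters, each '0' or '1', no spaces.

Gen 0: 01111111101111
Gen 1 (rule 161): 00111111010110
Gen 2 (rule 150): 01011110010001
Gen 3 (rule 62): 11110001111011
Gen 4 (rule 161): 01100100110100
Gen 5 (rule 150): 10011111000110
Gen 6 (rule 62): 11110000101101
Gen 7 (rule 161): 01100110010010
Gen 8 (rule 150): 10011001111111

Answer: 10011001111111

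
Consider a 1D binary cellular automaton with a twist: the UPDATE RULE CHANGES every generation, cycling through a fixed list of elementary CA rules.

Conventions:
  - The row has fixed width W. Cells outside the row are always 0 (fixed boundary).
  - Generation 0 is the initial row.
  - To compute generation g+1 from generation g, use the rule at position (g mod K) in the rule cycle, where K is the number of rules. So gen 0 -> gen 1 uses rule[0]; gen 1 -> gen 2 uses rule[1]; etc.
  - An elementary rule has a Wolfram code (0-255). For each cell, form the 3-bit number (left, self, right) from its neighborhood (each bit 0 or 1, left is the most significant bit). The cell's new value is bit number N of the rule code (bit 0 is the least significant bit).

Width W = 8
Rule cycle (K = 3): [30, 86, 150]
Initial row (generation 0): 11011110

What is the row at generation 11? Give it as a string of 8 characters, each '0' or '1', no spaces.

Answer: 01110101

Derivation:
Gen 0: 11011110
Gen 1 (rule 30): 10010001
Gen 2 (rule 86): 11111011
Gen 3 (rule 150): 01110000
Gen 4 (rule 30): 11001000
Gen 5 (rule 86): 01111100
Gen 6 (rule 150): 10111010
Gen 7 (rule 30): 10100011
Gen 8 (rule 86): 10110101
Gen 9 (rule 150): 10000101
Gen 10 (rule 30): 11001101
Gen 11 (rule 86): 01110101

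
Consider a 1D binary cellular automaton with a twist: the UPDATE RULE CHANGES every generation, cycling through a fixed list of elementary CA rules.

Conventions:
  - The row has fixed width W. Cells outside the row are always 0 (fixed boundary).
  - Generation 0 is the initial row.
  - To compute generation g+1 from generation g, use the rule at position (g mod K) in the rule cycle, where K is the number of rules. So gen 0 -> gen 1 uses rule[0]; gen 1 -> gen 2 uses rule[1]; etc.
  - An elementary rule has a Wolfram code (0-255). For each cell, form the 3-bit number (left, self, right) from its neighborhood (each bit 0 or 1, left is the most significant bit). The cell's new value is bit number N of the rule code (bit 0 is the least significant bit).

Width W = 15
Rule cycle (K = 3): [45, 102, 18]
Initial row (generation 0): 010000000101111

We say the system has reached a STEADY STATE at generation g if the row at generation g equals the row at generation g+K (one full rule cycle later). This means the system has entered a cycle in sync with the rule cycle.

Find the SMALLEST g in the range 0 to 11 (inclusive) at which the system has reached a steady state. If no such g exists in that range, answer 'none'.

Gen 0: 010000000101111
Gen 1 (rule 45): 010111110111000
Gen 2 (rule 102): 111000011001000
Gen 3 (rule 18): 000100100110100
Gen 4 (rule 45): 110100100101101
Gen 5 (rule 102): 011101101110111
Gen 6 (rule 18): 100000000000000
Gen 7 (rule 45): 101111111111111
Gen 8 (rule 102): 110000000000001
Gen 9 (rule 18): 001000000000010
Gen 10 (rule 45): 101011111111010
Gen 11 (rule 102): 111100000001110
Gen 12 (rule 18): 000010000010001
Gen 13 (rule 45): 111010111010101
Gen 14 (rule 102): 001111001111111

Answer: none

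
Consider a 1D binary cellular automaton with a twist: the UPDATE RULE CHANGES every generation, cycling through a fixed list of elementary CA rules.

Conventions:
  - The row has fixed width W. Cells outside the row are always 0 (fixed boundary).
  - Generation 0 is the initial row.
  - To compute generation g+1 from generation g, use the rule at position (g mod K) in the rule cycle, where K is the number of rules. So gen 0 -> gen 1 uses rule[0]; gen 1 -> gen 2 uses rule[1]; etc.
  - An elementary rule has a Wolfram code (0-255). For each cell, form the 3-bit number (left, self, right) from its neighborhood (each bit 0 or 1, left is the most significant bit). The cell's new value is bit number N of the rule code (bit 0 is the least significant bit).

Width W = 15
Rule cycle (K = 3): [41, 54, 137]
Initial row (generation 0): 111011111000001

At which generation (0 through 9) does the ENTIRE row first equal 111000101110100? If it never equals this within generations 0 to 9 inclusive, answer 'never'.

Answer: 5

Derivation:
Gen 0: 111011111000001
Gen 1 (rule 41): 100110000011100
Gen 2 (rule 54): 111001000100010
Gen 3 (rule 137): 110000010001000
Gen 4 (rule 41): 100111000100011
Gen 5 (rule 54): 111000101110100
Gen 6 (rule 137): 110010001100001
Gen 7 (rule 41): 100000101001100
Gen 8 (rule 54): 110001111110010
Gen 9 (rule 137): 100101111100000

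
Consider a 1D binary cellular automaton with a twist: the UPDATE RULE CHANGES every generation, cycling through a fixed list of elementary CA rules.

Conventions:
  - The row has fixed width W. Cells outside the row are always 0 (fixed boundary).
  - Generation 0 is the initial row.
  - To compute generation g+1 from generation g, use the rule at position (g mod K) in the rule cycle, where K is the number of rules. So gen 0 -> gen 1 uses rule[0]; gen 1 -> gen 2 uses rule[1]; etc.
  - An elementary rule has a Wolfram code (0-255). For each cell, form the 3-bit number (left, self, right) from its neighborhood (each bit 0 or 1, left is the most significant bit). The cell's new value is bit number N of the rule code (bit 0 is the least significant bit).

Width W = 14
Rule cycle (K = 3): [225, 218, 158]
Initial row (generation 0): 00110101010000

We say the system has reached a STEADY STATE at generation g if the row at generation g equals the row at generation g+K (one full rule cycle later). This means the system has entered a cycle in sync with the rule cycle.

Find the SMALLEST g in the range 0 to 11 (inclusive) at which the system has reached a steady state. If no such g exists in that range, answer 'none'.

Answer: 8

Derivation:
Gen 0: 00110101010000
Gen 1 (rule 225): 10011010100111
Gen 2 (rule 218): 01111000011111
Gen 3 (rule 158): 11110100111110
Gen 4 (rule 225): 01111000011110
Gen 5 (rule 218): 11111100111111
Gen 6 (rule 158): 11111011111110
Gen 7 (rule 225): 01111101111110
Gen 8 (rule 218): 11111101111111
Gen 9 (rule 158): 11111001111110
Gen 10 (rule 225): 01111000111110
Gen 11 (rule 218): 11111101111111
Gen 12 (rule 158): 11111001111110
Gen 13 (rule 225): 01111000111110
Gen 14 (rule 218): 11111101111111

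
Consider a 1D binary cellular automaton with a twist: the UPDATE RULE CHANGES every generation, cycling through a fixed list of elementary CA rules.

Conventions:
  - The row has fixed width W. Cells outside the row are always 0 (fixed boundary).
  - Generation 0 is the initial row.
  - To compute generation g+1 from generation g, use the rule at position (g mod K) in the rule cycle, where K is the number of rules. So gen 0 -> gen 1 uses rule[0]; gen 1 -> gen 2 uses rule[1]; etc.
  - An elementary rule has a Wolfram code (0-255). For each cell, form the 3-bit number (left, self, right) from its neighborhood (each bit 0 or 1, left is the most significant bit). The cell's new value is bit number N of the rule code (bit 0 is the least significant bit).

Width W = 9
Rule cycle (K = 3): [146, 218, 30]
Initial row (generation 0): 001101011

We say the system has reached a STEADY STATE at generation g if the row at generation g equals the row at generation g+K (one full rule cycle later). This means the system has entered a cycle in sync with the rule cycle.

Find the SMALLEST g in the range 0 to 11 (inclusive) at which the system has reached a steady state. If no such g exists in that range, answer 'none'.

Answer: 10

Derivation:
Gen 0: 001101011
Gen 1 (rule 146): 010000000
Gen 2 (rule 218): 101000000
Gen 3 (rule 30): 101100000
Gen 4 (rule 146): 000010000
Gen 5 (rule 218): 000101000
Gen 6 (rule 30): 001101100
Gen 7 (rule 146): 010000010
Gen 8 (rule 218): 101000101
Gen 9 (rule 30): 101101101
Gen 10 (rule 146): 000000000
Gen 11 (rule 218): 000000000
Gen 12 (rule 30): 000000000
Gen 13 (rule 146): 000000000
Gen 14 (rule 218): 000000000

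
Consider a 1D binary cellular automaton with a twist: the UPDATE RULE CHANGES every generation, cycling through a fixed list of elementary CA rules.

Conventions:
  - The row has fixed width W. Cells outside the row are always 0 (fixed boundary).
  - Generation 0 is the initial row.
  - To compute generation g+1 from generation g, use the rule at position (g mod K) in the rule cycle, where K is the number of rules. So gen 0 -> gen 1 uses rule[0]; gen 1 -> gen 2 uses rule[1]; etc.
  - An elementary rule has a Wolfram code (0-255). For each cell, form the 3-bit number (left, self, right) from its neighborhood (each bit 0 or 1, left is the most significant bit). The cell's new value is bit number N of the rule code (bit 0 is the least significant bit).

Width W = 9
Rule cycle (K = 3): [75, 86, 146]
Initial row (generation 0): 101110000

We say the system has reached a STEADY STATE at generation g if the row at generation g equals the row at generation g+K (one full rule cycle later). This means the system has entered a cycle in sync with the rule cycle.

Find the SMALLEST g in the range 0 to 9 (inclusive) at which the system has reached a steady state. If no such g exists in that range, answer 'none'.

Gen 0: 101110000
Gen 1 (rule 75): 001010111
Gen 2 (rule 86): 011010001
Gen 3 (rule 146): 100001010
Gen 4 (rule 75): 001110000
Gen 5 (rule 86): 010011000
Gen 6 (rule 146): 101100100
Gen 7 (rule 75): 001101001
Gen 8 (rule 86): 010101111
Gen 9 (rule 146): 100000110
Gen 10 (rule 75): 001111110
Gen 11 (rule 86): 010000011
Gen 12 (rule 146): 101000100

Answer: none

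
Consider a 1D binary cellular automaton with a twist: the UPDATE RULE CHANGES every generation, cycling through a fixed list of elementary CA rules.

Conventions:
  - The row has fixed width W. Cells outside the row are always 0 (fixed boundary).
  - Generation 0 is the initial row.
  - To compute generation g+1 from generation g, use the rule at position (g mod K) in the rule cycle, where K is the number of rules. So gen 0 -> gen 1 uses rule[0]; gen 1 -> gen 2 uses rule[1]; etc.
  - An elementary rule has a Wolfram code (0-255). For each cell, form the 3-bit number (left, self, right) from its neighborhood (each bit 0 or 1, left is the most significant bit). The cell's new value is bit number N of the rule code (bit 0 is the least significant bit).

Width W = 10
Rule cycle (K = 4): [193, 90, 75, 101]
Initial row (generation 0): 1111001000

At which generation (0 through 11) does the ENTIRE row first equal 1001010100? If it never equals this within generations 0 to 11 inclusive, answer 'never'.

Gen 0: 1111001000
Gen 1 (rule 193): 0111000011
Gen 2 (rule 90): 1101100111
Gen 3 (rule 75): 1101101101
Gen 4 (rule 101): 0110110111
Gen 5 (rule 193): 0010010011
Gen 6 (rule 90): 0101101111
Gen 7 (rule 75): 1001101001
Gen 8 (rule 101): 1000111001
Gen 9 (rule 193): 0010011000
Gen 10 (rule 90): 0101111100
Gen 11 (rule 75): 1001000101

Answer: never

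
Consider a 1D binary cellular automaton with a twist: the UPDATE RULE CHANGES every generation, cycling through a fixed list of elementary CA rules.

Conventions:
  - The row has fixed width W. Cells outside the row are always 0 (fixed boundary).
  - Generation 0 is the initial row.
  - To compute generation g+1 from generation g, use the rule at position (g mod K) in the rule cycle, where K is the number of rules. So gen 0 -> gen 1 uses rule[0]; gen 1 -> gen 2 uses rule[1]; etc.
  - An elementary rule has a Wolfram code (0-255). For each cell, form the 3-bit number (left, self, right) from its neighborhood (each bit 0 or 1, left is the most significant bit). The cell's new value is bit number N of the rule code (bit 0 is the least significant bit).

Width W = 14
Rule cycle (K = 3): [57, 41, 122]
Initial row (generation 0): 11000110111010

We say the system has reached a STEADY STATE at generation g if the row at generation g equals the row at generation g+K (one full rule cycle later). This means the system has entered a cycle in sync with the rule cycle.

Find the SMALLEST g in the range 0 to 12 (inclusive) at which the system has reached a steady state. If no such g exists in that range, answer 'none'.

Gen 0: 11000110111010
Gen 1 (rule 57): 10110101100101
Gen 2 (rule 41): 01101011000010
Gen 3 (rule 122): 11110111100101
Gen 4 (rule 57): 10001100010010
Gen 5 (rule 41): 00101001000000
Gen 6 (rule 122): 01010110100000
Gen 7 (rule 57): 00101101011111
Gen 8 (rule 41): 10011010110000
Gen 9 (rule 122): 01111101111000
Gen 10 (rule 57): 01000011000111
Gen 11 (rule 41): 00011010010100
Gen 12 (rule 122): 00111101101010
Gen 13 (rule 57): 10100011010101
Gen 14 (rule 41): 01001010101010
Gen 15 (rule 122): 10110101010101

Answer: none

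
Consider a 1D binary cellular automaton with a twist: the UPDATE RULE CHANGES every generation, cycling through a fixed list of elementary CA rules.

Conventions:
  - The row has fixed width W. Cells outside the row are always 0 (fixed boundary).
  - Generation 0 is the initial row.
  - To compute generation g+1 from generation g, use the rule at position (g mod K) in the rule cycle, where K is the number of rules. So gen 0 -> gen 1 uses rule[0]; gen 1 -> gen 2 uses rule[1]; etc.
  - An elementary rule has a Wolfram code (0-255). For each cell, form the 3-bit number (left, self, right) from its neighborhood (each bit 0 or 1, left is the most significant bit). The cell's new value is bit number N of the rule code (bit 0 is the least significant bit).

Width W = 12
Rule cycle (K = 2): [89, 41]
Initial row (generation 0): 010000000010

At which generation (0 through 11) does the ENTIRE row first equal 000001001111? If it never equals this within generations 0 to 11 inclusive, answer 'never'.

Answer: never

Derivation:
Gen 0: 010000000010
Gen 1 (rule 89): 001111111001
Gen 2 (rule 41): 101000000000
Gen 3 (rule 89): 000111111111
Gen 4 (rule 41): 110100000000
Gen 5 (rule 89): 110011111111
Gen 6 (rule 41): 100010000000
Gen 7 (rule 89): 011001111111
Gen 8 (rule 41): 010001000000
Gen 9 (rule 89): 001100111111
Gen 10 (rule 41): 101000100000
Gen 11 (rule 89): 000110011111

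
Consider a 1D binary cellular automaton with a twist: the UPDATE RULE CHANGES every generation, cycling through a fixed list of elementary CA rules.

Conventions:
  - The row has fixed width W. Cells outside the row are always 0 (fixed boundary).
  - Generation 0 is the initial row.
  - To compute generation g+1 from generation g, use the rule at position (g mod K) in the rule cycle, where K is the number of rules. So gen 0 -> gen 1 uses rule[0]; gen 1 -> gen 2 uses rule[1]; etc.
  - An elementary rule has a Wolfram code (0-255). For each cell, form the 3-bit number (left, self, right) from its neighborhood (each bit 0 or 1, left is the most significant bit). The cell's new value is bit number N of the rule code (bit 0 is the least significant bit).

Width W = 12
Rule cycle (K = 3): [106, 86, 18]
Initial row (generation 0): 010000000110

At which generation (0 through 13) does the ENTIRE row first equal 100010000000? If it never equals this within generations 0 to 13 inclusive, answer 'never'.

Gen 0: 010000000110
Gen 1 (rule 106): 100000001110
Gen 2 (rule 86): 110000010011
Gen 3 (rule 18): 001000101100
Gen 4 (rule 106): 010001011100
Gen 5 (rule 86): 111011000110
Gen 6 (rule 18): 000000101001
Gen 7 (rule 106): 000001010010
Gen 8 (rule 86): 000011011111
Gen 9 (rule 18): 000100000000
Gen 10 (rule 106): 001000000000
Gen 11 (rule 86): 011100000000
Gen 12 (rule 18): 100010000000
Gen 13 (rule 106): 000100000000

Answer: 12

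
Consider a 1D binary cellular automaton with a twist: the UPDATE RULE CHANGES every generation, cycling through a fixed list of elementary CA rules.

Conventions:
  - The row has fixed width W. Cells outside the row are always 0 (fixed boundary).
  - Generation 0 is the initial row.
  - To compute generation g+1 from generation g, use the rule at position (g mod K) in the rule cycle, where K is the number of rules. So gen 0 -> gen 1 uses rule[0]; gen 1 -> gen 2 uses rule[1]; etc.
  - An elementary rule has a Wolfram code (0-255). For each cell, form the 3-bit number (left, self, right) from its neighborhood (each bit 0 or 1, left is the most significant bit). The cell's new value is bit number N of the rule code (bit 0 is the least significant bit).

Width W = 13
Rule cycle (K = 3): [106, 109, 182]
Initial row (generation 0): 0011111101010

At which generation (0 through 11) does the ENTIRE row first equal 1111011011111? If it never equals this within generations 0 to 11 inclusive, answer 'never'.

Answer: 9

Derivation:
Gen 0: 0011111101010
Gen 1 (rule 106): 0110000110100
Gen 2 (rule 109): 0110110111101
Gen 3 (rule 182): 1001001011011
Gen 4 (rule 106): 0010010111111
Gen 5 (rule 109): 1010011100001
Gen 6 (rule 182): 1111101010011
Gen 7 (rule 106): 1000110100111
Gen 8 (rule 109): 1010111100101
Gen 9 (rule 182): 1111011011111
Gen 10 (rule 106): 1001111110001
Gen 11 (rule 109): 1001000010101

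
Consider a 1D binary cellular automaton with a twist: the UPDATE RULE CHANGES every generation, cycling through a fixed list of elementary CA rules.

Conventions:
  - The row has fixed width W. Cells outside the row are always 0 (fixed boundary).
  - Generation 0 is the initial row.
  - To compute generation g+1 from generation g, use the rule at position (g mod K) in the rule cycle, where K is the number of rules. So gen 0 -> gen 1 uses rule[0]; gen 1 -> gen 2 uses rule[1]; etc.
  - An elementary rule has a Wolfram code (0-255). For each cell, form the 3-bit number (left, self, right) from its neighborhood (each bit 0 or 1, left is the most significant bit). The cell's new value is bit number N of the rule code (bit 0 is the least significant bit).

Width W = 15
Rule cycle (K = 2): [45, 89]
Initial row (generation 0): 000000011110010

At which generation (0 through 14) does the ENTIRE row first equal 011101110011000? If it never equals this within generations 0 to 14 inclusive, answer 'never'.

Answer: never

Derivation:
Gen 0: 000000011110010
Gen 1 (rule 45): 111111010000010
Gen 2 (rule 89): 100001001111001
Gen 3 (rule 45): 101101001000001
Gen 4 (rule 89): 001100100111100
Gen 5 (rule 45): 101000100100001
Gen 6 (rule 89): 000110010011100
Gen 7 (rule 45): 110100010010001
Gen 8 (rule 89): 110011001001100
Gen 9 (rule 45): 100010001001001
Gen 10 (rule 89): 011001100100100
Gen 11 (rule 45): 010001000100101
Gen 12 (rule 89): 001100110010000
Gen 13 (rule 45): 101000100010111
Gen 14 (rule 89): 000110011000101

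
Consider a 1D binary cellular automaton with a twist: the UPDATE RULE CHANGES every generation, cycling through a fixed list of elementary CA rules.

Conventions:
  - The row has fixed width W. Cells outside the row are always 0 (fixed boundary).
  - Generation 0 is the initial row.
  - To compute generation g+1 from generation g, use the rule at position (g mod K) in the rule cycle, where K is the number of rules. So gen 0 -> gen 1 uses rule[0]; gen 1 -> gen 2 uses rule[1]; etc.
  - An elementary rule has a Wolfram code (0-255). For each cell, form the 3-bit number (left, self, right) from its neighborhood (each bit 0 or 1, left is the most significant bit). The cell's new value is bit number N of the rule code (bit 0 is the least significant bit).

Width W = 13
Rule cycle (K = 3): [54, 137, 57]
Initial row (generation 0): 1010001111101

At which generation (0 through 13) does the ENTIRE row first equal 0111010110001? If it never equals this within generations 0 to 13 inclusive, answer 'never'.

Gen 0: 1010001111101
Gen 1 (rule 54): 1111010000011
Gen 2 (rule 137): 1110000111010
Gen 3 (rule 57): 1001110100101
Gen 4 (rule 54): 1110001111111
Gen 5 (rule 137): 1100101111110
Gen 6 (rule 57): 1010011000001
Gen 7 (rule 54): 1111100100011
Gen 8 (rule 137): 1111000001010
Gen 9 (rule 57): 1000111100101
Gen 10 (rule 54): 1101000011111
Gen 11 (rule 137): 1000011011110
Gen 12 (rule 57): 0111010110001
Gen 13 (rule 54): 1000111001011

Answer: 12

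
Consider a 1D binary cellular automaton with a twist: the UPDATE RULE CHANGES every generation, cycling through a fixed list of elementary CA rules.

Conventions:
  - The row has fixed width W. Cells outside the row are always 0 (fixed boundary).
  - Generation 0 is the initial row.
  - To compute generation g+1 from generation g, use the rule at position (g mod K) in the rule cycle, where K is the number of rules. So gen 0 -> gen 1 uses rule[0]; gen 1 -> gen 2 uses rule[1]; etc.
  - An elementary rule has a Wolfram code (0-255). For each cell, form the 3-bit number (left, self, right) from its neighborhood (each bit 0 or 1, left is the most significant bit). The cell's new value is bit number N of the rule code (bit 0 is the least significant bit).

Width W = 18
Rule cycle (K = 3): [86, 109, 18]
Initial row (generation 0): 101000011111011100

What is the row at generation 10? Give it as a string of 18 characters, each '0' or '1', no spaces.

Gen 0: 101000011111011100
Gen 1 (rule 86): 101100100001000110
Gen 2 (rule 109): 111100101101010110
Gen 3 (rule 18): 000011000000000001
Gen 4 (rule 86): 000101100000000011
Gen 5 (rule 109): 110111101111111011
Gen 6 (rule 18): 000000000000000000
Gen 7 (rule 86): 000000000000000000
Gen 8 (rule 109): 111111111111111111
Gen 9 (rule 18): 000000000000000000
Gen 10 (rule 86): 000000000000000000

Answer: 000000000000000000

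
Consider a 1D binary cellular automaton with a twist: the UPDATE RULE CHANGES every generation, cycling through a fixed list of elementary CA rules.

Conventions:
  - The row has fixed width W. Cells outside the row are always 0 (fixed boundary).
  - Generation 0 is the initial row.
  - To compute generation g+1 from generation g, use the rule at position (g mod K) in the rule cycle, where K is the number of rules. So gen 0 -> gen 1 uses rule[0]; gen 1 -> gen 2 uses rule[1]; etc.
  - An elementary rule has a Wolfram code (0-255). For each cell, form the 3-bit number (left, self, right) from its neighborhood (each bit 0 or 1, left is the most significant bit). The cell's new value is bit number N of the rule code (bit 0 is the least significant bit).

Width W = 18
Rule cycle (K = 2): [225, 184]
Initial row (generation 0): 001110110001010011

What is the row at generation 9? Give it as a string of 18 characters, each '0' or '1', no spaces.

Answer: 100101010101010011

Derivation:
Gen 0: 001110110001010011
Gen 1 (rule 225): 100111010100100001
Gen 2 (rule 184): 010110101010010000
Gen 3 (rule 225): 001011010100000111
Gen 4 (rule 184): 000110101010000110
Gen 5 (rule 225): 110011010100110010
Gen 6 (rule 184): 101010101010101001
Gen 7 (rule 225): 010101010101010000
Gen 8 (rule 184): 001010101010101000
Gen 9 (rule 225): 100101010101010011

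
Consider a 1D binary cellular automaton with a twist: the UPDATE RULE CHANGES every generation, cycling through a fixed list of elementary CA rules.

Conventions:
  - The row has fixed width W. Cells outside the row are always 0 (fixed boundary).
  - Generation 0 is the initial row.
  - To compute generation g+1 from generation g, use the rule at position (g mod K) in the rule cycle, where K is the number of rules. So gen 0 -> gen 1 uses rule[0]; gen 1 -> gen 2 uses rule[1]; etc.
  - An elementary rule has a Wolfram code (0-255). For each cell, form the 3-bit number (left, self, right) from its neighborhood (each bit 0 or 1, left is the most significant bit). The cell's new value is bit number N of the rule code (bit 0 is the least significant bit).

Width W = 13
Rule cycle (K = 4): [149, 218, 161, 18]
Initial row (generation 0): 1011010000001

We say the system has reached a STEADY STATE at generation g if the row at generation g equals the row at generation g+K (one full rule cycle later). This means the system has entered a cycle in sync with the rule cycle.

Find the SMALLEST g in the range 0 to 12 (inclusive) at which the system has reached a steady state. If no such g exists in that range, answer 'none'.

Answer: 8

Derivation:
Gen 0: 1011010000001
Gen 1 (rule 149): 1000011111101
Gen 2 (rule 218): 0100111111100
Gen 3 (rule 161): 0000011111001
Gen 4 (rule 18): 0000100000110
Gen 5 (rule 149): 1110111110001
Gen 6 (rule 218): 1110111111010
Gen 7 (rule 161): 0101011110100
Gen 8 (rule 18): 1000000000010
Gen 9 (rule 149): 1111111111011
Gen 10 (rule 218): 1111111111011
Gen 11 (rule 161): 0111111110100
Gen 12 (rule 18): 1000000000010
Gen 13 (rule 149): 1111111111011
Gen 14 (rule 218): 1111111111011
Gen 15 (rule 161): 0111111110100
Gen 16 (rule 18): 1000000000010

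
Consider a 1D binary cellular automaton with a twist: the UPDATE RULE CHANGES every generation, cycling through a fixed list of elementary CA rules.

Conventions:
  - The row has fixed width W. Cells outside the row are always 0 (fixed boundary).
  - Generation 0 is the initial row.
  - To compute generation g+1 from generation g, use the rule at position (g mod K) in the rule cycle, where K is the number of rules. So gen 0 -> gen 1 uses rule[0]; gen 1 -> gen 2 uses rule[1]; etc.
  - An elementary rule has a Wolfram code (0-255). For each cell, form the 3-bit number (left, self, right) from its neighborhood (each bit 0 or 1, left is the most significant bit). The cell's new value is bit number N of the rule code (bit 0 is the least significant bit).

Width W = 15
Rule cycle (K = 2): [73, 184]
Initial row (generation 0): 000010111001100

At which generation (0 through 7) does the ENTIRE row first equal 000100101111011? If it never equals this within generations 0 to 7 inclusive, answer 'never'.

Gen 0: 000010111001100
Gen 1 (rule 73): 111000101001101
Gen 2 (rule 184): 110100010101010
Gen 3 (rule 73): 110001000000000
Gen 4 (rule 184): 101000100000000
Gen 5 (rule 73): 000010001111111
Gen 6 (rule 184): 000001001111110
Gen 7 (rule 73): 111100001000010

Answer: never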